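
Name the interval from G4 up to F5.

minor seventh

Counting letters G–A–B–C–D–E–F gives a seventh.
G→F = 10 semitones, 1 narrower than the major seventh (11), so minor.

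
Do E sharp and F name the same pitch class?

E# = pitch class 5 and F = pitch class 5 — the same pitch class, so they are enharmonic equivalents.

Yes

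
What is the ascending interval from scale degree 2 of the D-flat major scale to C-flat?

Scale degree 2 of Db major is Eb.
Eb up to Cb: letters E→C make it a sixth; 8 semitones makes it minor.

minor sixth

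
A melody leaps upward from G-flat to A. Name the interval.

augmented second

Counting letters G–A gives a second.
Gb→A = 3 semitones, 1 wider than the major second (2), so augmented.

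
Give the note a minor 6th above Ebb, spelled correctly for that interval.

Cbb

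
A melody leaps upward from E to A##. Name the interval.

The letter names run E→A, a span of 3 letter steps, so the interval is some kind of fourth.
E to A## is 7 semitones. A perfect fourth is 5, so 7 makes it doubly augmented.

doubly augmented fourth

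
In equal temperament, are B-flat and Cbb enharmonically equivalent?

Yes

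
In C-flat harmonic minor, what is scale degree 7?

The Cb harmonic minor scale runs Cb Db Ebb Fb Gb Abb Bb.
Degree 7 is Bb.

Bb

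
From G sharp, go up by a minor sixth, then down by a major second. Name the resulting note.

A minor sixth up from G# is E (letter E, 8 semitones up).
A major second down from E is D (letter D, 2 semitones down).

D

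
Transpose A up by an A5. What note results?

E#

A fifth above A lands on the letter E.
An augmented fifth spans 8 semitones, so A moves to pitch class 5. On the letter E that is E#.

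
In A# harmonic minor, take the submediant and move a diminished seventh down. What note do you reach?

The submediant of A# harmonic minor is F#.
A diminished seventh (9 semitones) below F# lands on the letter G, giving G##.

G##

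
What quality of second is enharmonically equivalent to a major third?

doubly augmented

A major third spans 4 semitones.
A second spanning 4 semitones is doubly augmented (the major second is 2).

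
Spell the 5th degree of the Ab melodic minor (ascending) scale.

Eb

Degree 5 takes the letter 4 steps above A, which is E.
In melodic minor (ascending), degree 5 sits 7 semitones above the tonic. Ab + 7 semitones is pitch class 3, spelled on E as Eb.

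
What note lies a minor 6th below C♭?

C down a major sixth is Eb, so the target letter is E.
From Cb, a minor sixth is 8 semitones down: Eb.

Eb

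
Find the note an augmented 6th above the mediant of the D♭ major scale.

The mediant of Db major is F.
An augmented sixth (10 semitones) above F lands on the letter D, giving D#.

D#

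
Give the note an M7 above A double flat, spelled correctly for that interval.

A seventh above A lands on the letter G.
A major seventh spans 11 semitones, so Abb moves to pitch class 6. On the letter G that is Gb.

Gb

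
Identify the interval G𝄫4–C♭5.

augmented fourth

Counting letters G–A–B–C gives a fourth.
Gbb→Cb = 6 semitones, 1 wider than the perfect fourth (5), so augmented.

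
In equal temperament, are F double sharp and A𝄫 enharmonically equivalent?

Yes

F## = pitch class 7 and Abb = pitch class 7 — the same pitch class, so they are enharmonic equivalents.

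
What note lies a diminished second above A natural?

A second above A lands on the letter B.
A diminished second spans 0 semitones, so A moves to pitch class 9. On the letter B that is Bbb.

Bbb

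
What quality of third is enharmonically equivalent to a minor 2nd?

A minor second spans 1 semitone.
A third spanning 1 semitone is doubly diminished (the major third is 4).

doubly diminished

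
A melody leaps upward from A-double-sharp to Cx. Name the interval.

minor third

The letter names run A→C, a span of 2 letter steps, so the interval is some kind of third.
A## to C## is 3 semitones. A major third is 4, so 3 makes it minor.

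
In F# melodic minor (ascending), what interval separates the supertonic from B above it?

minor third

The supertonic of F# melodic minor (ascending) is G#.
G# up to B: letters G→B make it a third; 3 semitones makes it minor.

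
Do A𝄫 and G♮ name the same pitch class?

Yes

Abb = pitch class 7 and G = pitch class 7 — the same pitch class, so they are enharmonic equivalents.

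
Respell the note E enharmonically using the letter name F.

Fb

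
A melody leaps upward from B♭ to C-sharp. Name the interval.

augmented second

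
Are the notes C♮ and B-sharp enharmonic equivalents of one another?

C = pitch class 0 and B# = pitch class 0 — the same pitch class, so they are enharmonic equivalents.

Yes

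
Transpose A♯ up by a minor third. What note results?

C#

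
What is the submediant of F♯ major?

D#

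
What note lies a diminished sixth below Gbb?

Bb

A sixth below G lands on the letter B.
A diminished sixth spans 7 semitones, so Gbb moves to pitch class 10. On the letter B that is Bb.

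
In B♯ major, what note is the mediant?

Degree 3 takes the letter 2 steps above B, which is D.
In major, degree 3 sits 4 semitones above the tonic. B# + 4 semitones is pitch class 4, spelled on D as D##.

D##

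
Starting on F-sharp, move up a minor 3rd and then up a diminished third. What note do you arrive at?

A minor third up from F# is A (letter A, 3 semitones up).
A diminished third up from A is Cb (letter C, 2 semitones up).

Cb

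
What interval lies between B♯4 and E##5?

The letter names run B→E, a span of 3 letter steps, so the interval is some kind of fourth.
B# to E## is 6 semitones. A perfect fourth is 5, so 6 makes it augmented.

augmented fourth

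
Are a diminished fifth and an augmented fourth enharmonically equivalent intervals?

Yes

A diminished fifth spans 6 semitones; an augmented fourth spans 6.
They are enharmonically equivalent.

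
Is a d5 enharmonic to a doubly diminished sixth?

Yes

A diminished fifth spans 6 semitones; a doubly diminished sixth spans 6.
They are enharmonically equivalent.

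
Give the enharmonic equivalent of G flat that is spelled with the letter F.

F#

Gb is pitch class 6. The letter F alone is pitch class 5.
To reach pitch class 6 from F requires an offset of +1 semitone, i.e. sharp: F#.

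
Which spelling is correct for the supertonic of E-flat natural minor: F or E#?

F

Each scale degree takes a distinct letter name. Degree 2 of a scale on E must use the letter F.
F and E# are enharmonically the same pitch, but only F uses the letter F, so it is the correct spelling here.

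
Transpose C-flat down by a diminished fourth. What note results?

G

C down a perfect fourth is G, so the target letter is G.
From Cb, a diminished fourth is 4 semitones down: G.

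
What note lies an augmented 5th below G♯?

C

G down a perfect fifth is C, so the target letter is C.
From G#, an augmented fifth is 8 semitones down: C.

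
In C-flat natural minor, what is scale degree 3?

The Cb natural minor scale runs Cb Db Ebb Fb Gb Abb Bbb.
Degree 3 is Ebb.

Ebb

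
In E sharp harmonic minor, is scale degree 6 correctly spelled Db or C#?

Each scale degree takes a distinct letter name. Degree 6 of a scale on E must use the letter C.
C# and Db are enharmonically the same pitch, but only C# uses the letter C, so it is the correct spelling here.

C#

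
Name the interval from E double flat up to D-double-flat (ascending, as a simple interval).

minor seventh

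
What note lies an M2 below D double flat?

Cbb

A second below D lands on the letter C.
A major second spans 2 semitones, so Dbb moves to pitch class 10. On the letter C that is Cbb.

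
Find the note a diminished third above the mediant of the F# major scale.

The mediant of F# major is A#.
A diminished third (2 semitones) above A# lands on the letter C, giving C.

C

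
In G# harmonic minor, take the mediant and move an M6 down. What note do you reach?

D

The mediant of G# harmonic minor is B.
A major sixth (9 semitones) below B lands on the letter D, giving D.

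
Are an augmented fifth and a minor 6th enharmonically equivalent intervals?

Yes

An augmented fifth spans 8 semitones; a minor sixth spans 8.
They are enharmonically equivalent.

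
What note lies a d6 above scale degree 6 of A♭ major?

Dbb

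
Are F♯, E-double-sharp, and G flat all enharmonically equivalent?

Yes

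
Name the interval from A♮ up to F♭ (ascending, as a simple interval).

diminished sixth

Counting letters A–B–C–D–E–F gives a sixth.
A→Fb = 7 semitones, 2 narrower than the major sixth (9), so diminished.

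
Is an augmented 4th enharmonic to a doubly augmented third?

An augmented fourth spans 6 semitones; a doubly augmented third spans 6.
They are enharmonically equivalent.

Yes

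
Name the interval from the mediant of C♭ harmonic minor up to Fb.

major second

The mediant of Cb harmonic minor is Ebb.
Ebb up to Fb: letters E→F make it a second; 2 semitones makes it major.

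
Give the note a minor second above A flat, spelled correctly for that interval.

Bbb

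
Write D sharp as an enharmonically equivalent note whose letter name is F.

Fbb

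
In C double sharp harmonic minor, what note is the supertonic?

The C## harmonic minor scale runs C## D## E# F## G## A# B##.
Degree 2 is D##.

D##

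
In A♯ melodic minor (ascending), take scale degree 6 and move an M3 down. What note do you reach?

Scale degree 6 of A# melodic minor (ascending) is F##.
A major third (4 semitones) below F## lands on the letter D, giving D#.

D#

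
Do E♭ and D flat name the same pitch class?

Eb is pitch class 3; Db is pitch class 1.
The pitch classes differ (3 vs. 1), so they are not enharmonic equivalents.

No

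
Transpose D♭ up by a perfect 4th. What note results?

Gb

A fourth above D lands on the letter G.
A perfect fourth spans 5 semitones, so Db moves to pitch class 6. On the letter G that is Gb.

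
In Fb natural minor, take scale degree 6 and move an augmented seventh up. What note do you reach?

Scale degree 6 of Fb natural minor is Dbb.
An augmented seventh (12 semitones) above Dbb lands on the letter C, giving C.

C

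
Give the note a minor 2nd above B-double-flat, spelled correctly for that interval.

Cbb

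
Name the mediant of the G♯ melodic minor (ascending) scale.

The G# melodic minor (ascending) scale runs G# A# B C# D# E# F##.
Degree 3 is B.

B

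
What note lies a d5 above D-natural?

Ab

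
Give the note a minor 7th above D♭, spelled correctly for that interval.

D up a major seventh is C#, so the target letter is C.
From Db, a minor seventh is 10 semitones up: Cb.

Cb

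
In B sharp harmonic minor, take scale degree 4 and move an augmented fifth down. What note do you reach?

Scale degree 4 of B# harmonic minor is E#.
An augmented fifth (8 semitones) below E# lands on the letter A, giving A.

A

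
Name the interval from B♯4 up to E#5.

perfect fourth

The letter names run B→E, a span of 3 letter steps, so the interval is some kind of fourth.
B# to E# is 5 semitones. A perfect fourth is 5, so 5 makes it perfect.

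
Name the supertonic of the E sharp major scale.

F##

Degree 2 takes the letter 1 step above E, which is F.
In major, degree 2 sits 2 semitones above the tonic. E# + 2 semitones is pitch class 7, spelled on F as F##.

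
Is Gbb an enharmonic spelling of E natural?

Two spellings are enharmonically equivalent only if they share a pitch class.
Here Gbb → 5, E → 4; 4 ≠ 5, so they are not.

No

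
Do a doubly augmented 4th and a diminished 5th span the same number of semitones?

No

A doubly augmented fourth spans 7 semitones; a diminished fifth spans 6.
The spans differ, so they are not enharmonic equivalents.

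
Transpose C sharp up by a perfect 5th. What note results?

A fifth above C lands on the letter G.
A perfect fifth spans 7 semitones, so C# moves to pitch class 8. On the letter G that is G#.

G#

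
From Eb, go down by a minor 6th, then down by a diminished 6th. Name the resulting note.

A minor sixth down from Eb is G (letter G, 8 semitones down).
A diminished sixth down from G is B# (letter B, 7 semitones down).

B#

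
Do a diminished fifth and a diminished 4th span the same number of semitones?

No

A diminished fifth spans 6 semitones; a diminished fourth spans 4.
The spans differ, so they are not enharmonic equivalents.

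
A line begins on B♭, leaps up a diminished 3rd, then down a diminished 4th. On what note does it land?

A diminished third up from Bb is Dbb (letter D, 2 semitones up).
A diminished fourth down from Dbb is Ab (letter A, 4 semitones down).

Ab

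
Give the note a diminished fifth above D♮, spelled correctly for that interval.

Ab

A fifth above D lands on the letter A.
A diminished fifth spans 6 semitones, so D moves to pitch class 8. On the letter A that is Ab.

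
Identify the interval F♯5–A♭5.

diminished third

The letter names run F→A, a span of 2 letter steps, so the interval is some kind of third.
F# to Ab is 2 semitones. A major third is 4, so 2 makes it diminished.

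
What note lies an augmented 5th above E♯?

E up a perfect fifth is B, so the target letter is B.
From E#, an augmented fifth is 8 semitones up: B##.

B##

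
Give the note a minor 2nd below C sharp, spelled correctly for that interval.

B#

A second below C lands on the letter B.
A minor second spans 1 semitone, so C# moves to pitch class 0. On the letter B that is B#.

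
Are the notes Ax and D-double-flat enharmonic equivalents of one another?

Two spellings are enharmonically equivalent only if they share a pitch class.
Here A## → 11, Dbb → 0; 0 ≠ 11, so they are not.

No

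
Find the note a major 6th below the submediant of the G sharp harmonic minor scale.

The submediant of G# harmonic minor is E.
A major sixth (9 semitones) below E lands on the letter G, giving G.

G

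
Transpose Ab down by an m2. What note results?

A down a major second is G, so the target letter is G.
From Ab, a minor second is 1 semitone down: G.

G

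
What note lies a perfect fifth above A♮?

A up a perfect fifth is E, so the target letter is E.
From A, a perfect fifth is 7 semitones up: E.

E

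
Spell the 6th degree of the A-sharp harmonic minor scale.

The A# harmonic minor scale runs A# B# C# D# E# F# G##.
Degree 6 is F#.

F#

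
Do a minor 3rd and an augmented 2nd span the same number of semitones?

Yes

A minor third spans 3 semitones; an augmented second spans 3.
They are enharmonically equivalent.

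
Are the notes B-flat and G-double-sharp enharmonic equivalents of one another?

No

Bb is pitch class 10; G## is pitch class 9.
The pitch classes differ (10 vs. 9), so they are not enharmonic equivalents.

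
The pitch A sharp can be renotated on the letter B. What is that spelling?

Bb

Plain B sits 1 semitone above A#, so on the letter B the same pitch needs a flat: Bb.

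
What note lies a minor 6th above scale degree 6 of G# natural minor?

C

Scale degree 6 of G# natural minor is E.
A minor sixth (8 semitones) above E lands on the letter C, giving C.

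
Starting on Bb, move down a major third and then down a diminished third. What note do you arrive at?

A major third down from Bb is Gb (letter G, 4 semitones down).
A diminished third down from Gb is E (letter E, 2 semitones down).

E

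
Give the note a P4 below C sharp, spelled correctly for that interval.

G#

A fourth below C lands on the letter G.
A perfect fourth spans 5 semitones, so C# moves to pitch class 8. On the letter G that is G#.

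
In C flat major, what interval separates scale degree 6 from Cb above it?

minor third

Scale degree 6 of Cb major is Ab.
Ab up to Cb: letters A→C make it a third; 3 semitones makes it minor.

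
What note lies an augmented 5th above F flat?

F up a perfect fifth is C, so the target letter is C.
From Fb, an augmented fifth is 8 semitones up: C.

C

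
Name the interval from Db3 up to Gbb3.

diminished fourth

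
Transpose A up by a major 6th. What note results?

A up a major sixth is F#, so the target letter is F.
From A, a major sixth is 9 semitones up: F#.

F#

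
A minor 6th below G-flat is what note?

A sixth below G lands on the letter B.
A minor sixth spans 8 semitones, so Gb moves to pitch class 10. On the letter B that is Bb.

Bb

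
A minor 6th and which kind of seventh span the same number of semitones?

A minor sixth spans 8 semitones.
A seventh spanning 8 semitones is doubly diminished (the major seventh is 11).

doubly diminished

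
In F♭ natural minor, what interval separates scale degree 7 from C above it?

augmented sixth

Scale degree 7 of Fb natural minor is Ebb.
Ebb up to C: letters E→C make it a sixth; 10 semitones makes it augmented.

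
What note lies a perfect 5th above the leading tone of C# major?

F##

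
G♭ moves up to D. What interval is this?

Counting letters G–A–B–C–D gives a fifth.
Gb→D = 8 semitones, 1 wider than the perfect fifth (7), so augmented.

augmented fifth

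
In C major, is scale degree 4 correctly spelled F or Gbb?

F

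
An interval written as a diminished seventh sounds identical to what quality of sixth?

major

A diminished seventh spans 9 semitones.
A sixth spanning 9 semitones is major (the major sixth is 9).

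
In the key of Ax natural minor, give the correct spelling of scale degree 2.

B##

The A## natural minor scale runs A## B## C## D## E## F## G##.
Degree 2 is B##.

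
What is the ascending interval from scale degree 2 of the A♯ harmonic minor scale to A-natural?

Scale degree 2 of A# harmonic minor is B#.
B# up to A: letters B→A make it a seventh; 9 semitones makes it diminished.

diminished seventh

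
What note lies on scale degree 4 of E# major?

A#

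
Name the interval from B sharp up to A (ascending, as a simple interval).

diminished seventh

Counting letters B–C–D–E–F–G–A gives a seventh.
B#→A = 9 semitones, 2 narrower than the major seventh (11), so diminished.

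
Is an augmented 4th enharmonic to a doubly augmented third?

Yes

An augmented fourth spans 6 semitones; a doubly augmented third spans 6.
They are enharmonically equivalent.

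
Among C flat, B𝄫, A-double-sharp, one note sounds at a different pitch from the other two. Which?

Bbb

In 12-tone equal temperament, enharmonic equivalents share a pitch class. Cb is pitch class 11; Bbb is pitch class 9; A## is pitch class 11.
Cb and A## share pitch class 11, while Bbb is pitch class 9.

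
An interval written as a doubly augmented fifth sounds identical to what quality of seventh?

A doubly augmented fifth spans 9 semitones.
A seventh spanning 9 semitones is diminished (the major seventh is 11).

diminished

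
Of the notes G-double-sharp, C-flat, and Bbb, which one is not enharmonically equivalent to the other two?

Cb

In 12-tone equal temperament, enharmonic equivalents share a pitch class. G## is pitch class 9; Cb is pitch class 11; Bbb is pitch class 9.
G## and Bbb share pitch class 9, while Cb is pitch class 11.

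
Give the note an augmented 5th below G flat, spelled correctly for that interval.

G down a perfect fifth is C, so the target letter is C.
From Gb, an augmented fifth is 8 semitones down: Cbb.

Cbb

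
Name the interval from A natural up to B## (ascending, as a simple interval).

doubly augmented second

Counting letters A–B gives a second.
A→B## = 4 semitones, 2 wider than the major second (2), so doubly augmented.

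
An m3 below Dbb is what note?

Bbb

D down a major third is Bb, so the target letter is B.
From Dbb, a minor third is 3 semitones down: Bbb.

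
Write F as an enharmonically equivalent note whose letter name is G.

F is pitch class 5. The letter G alone is pitch class 7.
To reach pitch class 5 from G requires an offset of -2 semitones, i.e. double flat: Gbb.

Gbb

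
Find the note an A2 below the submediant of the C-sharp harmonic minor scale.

The submediant of C# harmonic minor is A.
An augmented second (3 semitones) below A lands on the letter G, giving Gb.

Gb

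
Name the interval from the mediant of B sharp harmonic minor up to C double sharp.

major seventh

The mediant of B# harmonic minor is D#.
D# up to C##: letters D→C make it a seventh; 11 semitones makes it major.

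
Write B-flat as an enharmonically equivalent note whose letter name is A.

A#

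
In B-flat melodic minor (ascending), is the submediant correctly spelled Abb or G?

G

Each scale degree takes a distinct letter name. Degree 6 of a scale on B must use the letter G.
G and Abb are enharmonically the same pitch, but only G uses the letter G, so it is the correct spelling here.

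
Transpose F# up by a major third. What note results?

F up a major third is A, so the target letter is A.
From F#, a major third is 4 semitones up: A#.

A#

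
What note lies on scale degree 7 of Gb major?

F

The Gb major scale runs Gb Ab Bb Cb Db Eb F.
Degree 7 is F.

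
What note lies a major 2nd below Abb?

Gbb

A second below A lands on the letter G.
A major second spans 2 semitones, so Abb moves to pitch class 5. On the letter G that is Gbb.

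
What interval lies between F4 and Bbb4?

diminished fourth

Counting letters F–G–A–B gives a fourth.
F→Bbb = 4 semitones, 1 narrower than the perfect fourth (5), so diminished.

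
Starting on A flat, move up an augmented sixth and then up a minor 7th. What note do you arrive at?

E

An augmented sixth up from Ab is F# (letter F, 10 semitones up).
A minor seventh up from F# is E (letter E, 10 semitones up).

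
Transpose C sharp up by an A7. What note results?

C up a major seventh is B, so the target letter is B.
From C#, an augmented seventh is 12 semitones up: B##.

B##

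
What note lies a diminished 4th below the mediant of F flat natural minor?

The mediant of Fb natural minor is Abb.
A diminished fourth (4 semitones) below Abb lands on the letter E, giving Eb.

Eb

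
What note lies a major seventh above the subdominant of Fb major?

Ab

The subdominant of Fb major is Bbb.
A major seventh (11 semitones) above Bbb lands on the letter A, giving Ab.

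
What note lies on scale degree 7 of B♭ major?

The Bb major scale runs Bb C D Eb F G A.
Degree 7 is A.

A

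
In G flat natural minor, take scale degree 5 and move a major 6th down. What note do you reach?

Fb

Scale degree 5 of Gb natural minor is Db.
A major sixth (9 semitones) below Db lands on the letter F, giving Fb.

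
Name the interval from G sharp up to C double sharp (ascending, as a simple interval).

The letter names run G→C, a span of 3 letter steps, so the interval is some kind of fourth.
G# to C## is 6 semitones. A perfect fourth is 5, so 6 makes it augmented.

augmented fourth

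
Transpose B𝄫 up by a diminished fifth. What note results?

Fbb

B up a perfect fifth is F#, so the target letter is F.
From Bbb, a diminished fifth is 6 semitones up: Fbb.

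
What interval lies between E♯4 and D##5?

Counting letters E–F–G–A–B–C–D gives a seventh.
E#→D## = 11 semitones, exactly the major seventh.

major seventh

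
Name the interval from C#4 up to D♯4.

major second

Counting letters C–D gives a second.
C#→D# = 2 semitones, exactly the major second.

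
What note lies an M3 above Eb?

E up a major third is G#, so the target letter is G.
From Eb, a major third is 4 semitones up: G.

G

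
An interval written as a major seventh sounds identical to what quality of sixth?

doubly augmented

A major seventh spans 11 semitones.
A sixth spanning 11 semitones is doubly augmented (the major sixth is 9).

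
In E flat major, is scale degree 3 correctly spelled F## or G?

G

Each scale degree takes a distinct letter name. Degree 3 of a scale on E must use the letter G.
G and F## are enharmonically the same pitch, but only G uses the letter G, so it is the correct spelling here.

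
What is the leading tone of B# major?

Degree 7 takes the letter 6 steps above B, which is A.
In major, degree 7 sits 11 semitones above the tonic. B# + 11 semitones is pitch class 11, spelled on A as A##.

A##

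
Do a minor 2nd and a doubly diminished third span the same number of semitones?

Yes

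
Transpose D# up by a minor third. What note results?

F#

A third above D lands on the letter F.
A minor third spans 3 semitones, so D# moves to pitch class 6. On the letter F that is F#.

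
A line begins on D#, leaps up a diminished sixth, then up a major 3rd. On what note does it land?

A diminished sixth up from D# is Bb (letter B, 7 semitones up).
A major third up from Bb is D (letter D, 4 semitones up).

D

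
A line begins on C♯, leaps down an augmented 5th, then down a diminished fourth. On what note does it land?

C#

An augmented fifth down from C# is F (letter F, 8 semitones down).
A diminished fourth down from F is C# (letter C, 4 semitones down).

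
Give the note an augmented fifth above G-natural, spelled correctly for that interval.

D#

A fifth above G lands on the letter D.
An augmented fifth spans 8 semitones, so G moves to pitch class 3. On the letter D that is D#.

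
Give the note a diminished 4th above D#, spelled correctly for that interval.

G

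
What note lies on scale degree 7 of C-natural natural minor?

The C natural minor scale runs C D Eb F G Ab Bb.
Degree 7 is Bb.

Bb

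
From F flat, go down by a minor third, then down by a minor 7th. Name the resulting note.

A minor third down from Fb is Db (letter D, 3 semitones down).
A minor seventh down from Db is Eb (letter E, 10 semitones down).

Eb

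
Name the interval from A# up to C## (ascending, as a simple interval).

The letter names run A→C, a span of 2 letter steps, so the interval is some kind of third.
A# to C## is 4 semitones. A major third is 4, so 4 makes it major.

major third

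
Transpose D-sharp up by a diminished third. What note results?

A third above D lands on the letter F.
A diminished third spans 2 semitones, so D# moves to pitch class 5. On the letter F that is F.

F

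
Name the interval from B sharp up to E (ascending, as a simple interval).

The letter names run B→E, a span of 3 letter steps, so the interval is some kind of fourth.
B# to E is 4 semitones. A perfect fourth is 5, so 4 makes it diminished.

diminished fourth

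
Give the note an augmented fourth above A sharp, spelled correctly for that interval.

D##

A fourth above A lands on the letter D.
An augmented fourth spans 6 semitones, so A# moves to pitch class 4. On the letter D that is D##.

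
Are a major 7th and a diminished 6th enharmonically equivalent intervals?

A major seventh spans 11 semitones; a diminished sixth spans 7.
The spans differ, so they are not enharmonic equivalents.

No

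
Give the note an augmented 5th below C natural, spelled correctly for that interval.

C down a perfect fifth is F, so the target letter is F.
From C, an augmented fifth is 8 semitones down: Fb.

Fb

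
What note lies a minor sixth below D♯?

F##

A sixth below D lands on the letter F.
A minor sixth spans 8 semitones, so D# moves to pitch class 7. On the letter F that is F##.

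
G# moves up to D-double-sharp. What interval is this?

augmented fifth

Counting letters G–A–B–C–D gives a fifth.
G#→D## = 8 semitones, 1 wider than the perfect fifth (7), so augmented.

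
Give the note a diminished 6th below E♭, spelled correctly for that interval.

G#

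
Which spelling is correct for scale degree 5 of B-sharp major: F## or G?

F##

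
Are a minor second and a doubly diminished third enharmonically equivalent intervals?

A minor second spans 1 semitone; a doubly diminished third spans 1.
They are enharmonically equivalent.

Yes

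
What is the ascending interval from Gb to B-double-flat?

Counting letters G–A–B gives a third.
Gb→Bbb = 3 semitones, 1 narrower than the major third (4), so minor.

minor third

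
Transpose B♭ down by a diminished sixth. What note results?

D#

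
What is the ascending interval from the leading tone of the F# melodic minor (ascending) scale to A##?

augmented fourth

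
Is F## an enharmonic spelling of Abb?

Yes

F## = pitch class 7 and Abb = pitch class 7 — the same pitch class, so they are enharmonic equivalents.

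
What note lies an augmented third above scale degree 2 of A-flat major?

D#

Scale degree 2 of Ab major is Bb.
An augmented third (5 semitones) above Bb lands on the letter D, giving D#.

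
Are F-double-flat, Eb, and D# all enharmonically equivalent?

Yes

Fbb = pitch class 3 and Eb = pitch class 3 and D# = pitch class 3 — the same pitch class, so they are enharmonic equivalents.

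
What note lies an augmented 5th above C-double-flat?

Gb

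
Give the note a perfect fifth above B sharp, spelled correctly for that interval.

F##

B up a perfect fifth is F#, so the target letter is F.
From B#, a perfect fifth is 7 semitones up: F##.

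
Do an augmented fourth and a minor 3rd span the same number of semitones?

An augmented fourth spans 6 semitones; a minor third spans 3.
The spans differ, so they are not enharmonic equivalents.

No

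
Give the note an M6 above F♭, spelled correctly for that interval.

Db

A sixth above F lands on the letter D.
A major sixth spans 9 semitones, so Fb moves to pitch class 1. On the letter D that is Db.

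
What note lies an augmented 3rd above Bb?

D#

B up a major third is D#, so the target letter is D.
From Bb, an augmented third is 5 semitones up: D#.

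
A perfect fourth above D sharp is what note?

G#

D up a perfect fourth is G, so the target letter is G.
From D#, a perfect fourth is 5 semitones up: G#.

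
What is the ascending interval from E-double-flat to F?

augmented second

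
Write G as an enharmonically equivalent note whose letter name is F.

F##

G is pitch class 7. The letter F alone is pitch class 5.
To reach pitch class 7 from F requires an offset of +2 semitones, i.e. double sharp: F##.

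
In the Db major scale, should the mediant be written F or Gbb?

Each scale degree takes a distinct letter name. Degree 3 of a scale on D must use the letter F.
F and Gbb are enharmonically the same pitch, but only F uses the letter F, so it is the correct spelling here.

F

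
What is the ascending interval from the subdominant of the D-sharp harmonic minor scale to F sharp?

minor seventh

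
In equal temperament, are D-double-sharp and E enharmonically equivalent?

Yes

D## = pitch class 4 and E = pitch class 4 — the same pitch class, so they are enharmonic equivalents.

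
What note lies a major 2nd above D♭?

D up a major second is E, so the target letter is E.
From Db, a major second is 2 semitones up: Eb.

Eb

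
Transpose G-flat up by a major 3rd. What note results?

Bb

G up a major third is B, so the target letter is B.
From Gb, a major third is 4 semitones up: Bb.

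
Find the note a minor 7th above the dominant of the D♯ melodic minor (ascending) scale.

The dominant of D# melodic minor (ascending) is A#.
A minor seventh (10 semitones) above A# lands on the letter G, giving G#.

G#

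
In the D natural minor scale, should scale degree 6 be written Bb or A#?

Bb

Each scale degree takes a distinct letter name. Degree 6 of a scale on D must use the letter B.
Bb and A# are enharmonically the same pitch, but only Bb uses the letter B, so it is the correct spelling here.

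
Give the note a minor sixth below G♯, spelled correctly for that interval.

B#

A sixth below G lands on the letter B.
A minor sixth spans 8 semitones, so G# moves to pitch class 0. On the letter B that is B#.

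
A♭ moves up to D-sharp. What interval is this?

doubly augmented fourth

The letter names run A→D, a span of 3 letter steps, so the interval is some kind of fourth.
Ab to D# is 7 semitones. A perfect fourth is 5, so 7 makes it doubly augmented.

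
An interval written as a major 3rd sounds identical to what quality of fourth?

diminished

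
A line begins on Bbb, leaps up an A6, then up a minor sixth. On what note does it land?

Eb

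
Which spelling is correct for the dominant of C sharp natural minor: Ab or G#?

Each scale degree takes a distinct letter name. Degree 5 of a scale on C must use the letter G.
G# and Ab are enharmonically the same pitch, but only G# uses the letter G, so it is the correct spelling here.

G#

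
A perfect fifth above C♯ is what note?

G#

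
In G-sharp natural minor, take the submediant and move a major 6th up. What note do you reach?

C#

The submediant of G# natural minor is E.
A major sixth (9 semitones) above E lands on the letter C, giving C#.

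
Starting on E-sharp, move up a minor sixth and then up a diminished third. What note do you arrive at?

A minor sixth up from E# is C# (letter C, 8 semitones up).
A diminished third up from C# is Eb (letter E, 2 semitones up).

Eb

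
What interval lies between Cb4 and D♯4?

doubly augmented second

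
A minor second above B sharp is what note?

B up a major second is C#, so the target letter is C.
From B#, a minor second is 1 semitone up: C#.

C#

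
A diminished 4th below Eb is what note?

B

E down a perfect fourth is B, so the target letter is B.
From Eb, a diminished fourth is 4 semitones down: B.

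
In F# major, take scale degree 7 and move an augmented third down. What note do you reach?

Scale degree 7 of F# major is E#.
An augmented third (5 semitones) below E# lands on the letter C, giving C.

C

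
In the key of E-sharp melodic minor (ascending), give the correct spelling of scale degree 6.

Degree 6 takes the letter 5 steps above E, which is C.
In melodic minor (ascending), degree 6 sits 9 semitones above the tonic. E# + 9 semitones is pitch class 2, spelled on C as C##.

C##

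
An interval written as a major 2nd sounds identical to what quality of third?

diminished

A major second spans 2 semitones.
A third spanning 2 semitones is diminished (the major third is 4).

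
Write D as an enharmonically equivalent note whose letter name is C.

D is pitch class 2. The letter C alone is pitch class 0.
To reach pitch class 2 from C requires an offset of +2 semitones, i.e. double sharp: C##.

C##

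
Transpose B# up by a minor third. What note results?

B up a major third is D#, so the target letter is D.
From B#, a minor third is 3 semitones up: D#.

D#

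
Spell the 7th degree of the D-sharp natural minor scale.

Degree 7 takes the letter 6 steps above D, which is C.
In natural minor, degree 7 sits 10 semitones above the tonic. D# + 10 semitones is pitch class 1, spelled on C as C#.

C#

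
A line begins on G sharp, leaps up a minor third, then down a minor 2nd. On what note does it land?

A minor third up from G# is B (letter B, 3 semitones up).
A minor second down from B is A# (letter A, 1 semitone down).

A#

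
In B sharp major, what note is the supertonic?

Degree 2 takes the letter 1 step above B, which is C.
In major, degree 2 sits 2 semitones above the tonic. B# + 2 semitones is pitch class 2, spelled on C as C##.

C##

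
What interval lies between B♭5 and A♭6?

The letter names run B→A, a span of 6 letter steps, so the interval is some kind of seventh.
Bb to Ab is 10 semitones. A major seventh is 11, so 10 makes it minor.

minor seventh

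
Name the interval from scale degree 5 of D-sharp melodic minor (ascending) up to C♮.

Scale degree 5 of D# melodic minor (ascending) is A#.
A# up to C: letters A→C make it a third; 2 semitones makes it diminished.

diminished third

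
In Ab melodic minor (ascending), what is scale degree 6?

The Ab melodic minor (ascending) scale runs Ab Bb Cb Db Eb F G.
Degree 6 is F.

F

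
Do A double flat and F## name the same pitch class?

Abb = pitch class 7 and F## = pitch class 7 — the same pitch class, so they are enharmonic equivalents.

Yes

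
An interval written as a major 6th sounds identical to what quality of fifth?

A major sixth spans 9 semitones.
A fifth spanning 9 semitones is doubly augmented (the perfect fifth is 7).

doubly augmented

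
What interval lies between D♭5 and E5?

The letter names run D→E, a span of 1 letter step, so the interval is some kind of second.
Db to E is 3 semitones. A major second is 2, so 3 makes it augmented.

augmented second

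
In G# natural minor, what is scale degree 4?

C#

Degree 4 takes the letter 3 steps above G, which is C.
In natural minor, degree 4 sits 5 semitones above the tonic. G# + 5 semitones is pitch class 1, spelled on C as C#.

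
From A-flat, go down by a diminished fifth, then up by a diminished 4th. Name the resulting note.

A diminished fifth down from Ab is D (letter D, 6 semitones down).
A diminished fourth up from D is Gb (letter G, 4 semitones up).

Gb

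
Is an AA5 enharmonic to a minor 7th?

No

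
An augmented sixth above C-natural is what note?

C up a major sixth is A, so the target letter is A.
From C, an augmented sixth is 10 semitones up: A#.

A#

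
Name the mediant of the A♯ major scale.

Degree 3 takes the letter 2 steps above A, which is C.
In major, degree 3 sits 4 semitones above the tonic. A# + 4 semitones is pitch class 2, spelled on C as C##.

C##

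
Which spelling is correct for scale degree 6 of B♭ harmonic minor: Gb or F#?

Each scale degree takes a distinct letter name. Degree 6 of a scale on B must use the letter G.
Gb and F# are enharmonically the same pitch, but only Gb uses the letter G, so it is the correct spelling here.

Gb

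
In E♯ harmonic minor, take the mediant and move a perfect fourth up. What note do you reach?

The mediant of E# harmonic minor is G#.
A perfect fourth (5 semitones) above G# lands on the letter C, giving C#.

C#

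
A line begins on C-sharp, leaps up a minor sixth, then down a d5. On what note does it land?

D#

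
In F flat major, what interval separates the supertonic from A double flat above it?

The supertonic of Fb major is Gb.
Gb up to Abb: letters G→A make it a second; 1 semitone makes it minor.

minor second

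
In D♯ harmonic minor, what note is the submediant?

Degree 6 takes the letter 5 steps above D, which is B.
In harmonic minor, degree 6 sits 8 semitones above the tonic. D# + 8 semitones is pitch class 11, spelled on B as B.

B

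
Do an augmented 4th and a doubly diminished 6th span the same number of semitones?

Yes

An augmented fourth spans 6 semitones; a doubly diminished sixth spans 6.
They are enharmonically equivalent.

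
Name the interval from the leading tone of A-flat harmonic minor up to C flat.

The leading tone of Ab harmonic minor is G.
G up to Cb: letters G→C make it a fourth; 4 semitones makes it diminished.

diminished fourth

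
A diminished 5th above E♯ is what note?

B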